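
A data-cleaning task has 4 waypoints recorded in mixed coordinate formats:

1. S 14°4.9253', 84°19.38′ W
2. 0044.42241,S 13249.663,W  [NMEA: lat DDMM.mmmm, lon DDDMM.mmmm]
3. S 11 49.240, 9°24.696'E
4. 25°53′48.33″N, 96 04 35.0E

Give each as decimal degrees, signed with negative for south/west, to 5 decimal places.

Point 1:
  φ: 4.9253′ = 0.082088°; total 14.082088
  hemisphere S, so the sign is −
  Longitude: 84 + 19.38/60 = 84.323000
  W → negative
Point 2:
  Latitude: degrees = first 2 digits = 0, minutes = 44.42241; 0 + 44.42241/60 = 0.740374
  S → negative
  Longitude: degrees = first 3 digits = 132, minutes = 49.663; 132 + 49.663/60 = 132.827717
  hemisphere W, so the sign is −
Point 3:
  φ: 11 + 49.24/60 = 11.820667
  S ⇒ negate
  Longitude: 9 + 24.696/60 = 9.411600
  E ⇒ keep positive
Point 4:
  Latitude: 53′ + 48.33″ = 53.80550′; 25 + 53.80550/60 = 25.896758
  N ⇒ keep positive
  λ: 96° + 4/60 + 35/3600 = 96 + 0.066667 + 0.009722 = 96.076389
  E ⇒ keep positive

1. -14.08209, -84.32300
2. -0.74037, -132.82772
3. -11.82067, 9.41160
4. 25.89676, 96.07639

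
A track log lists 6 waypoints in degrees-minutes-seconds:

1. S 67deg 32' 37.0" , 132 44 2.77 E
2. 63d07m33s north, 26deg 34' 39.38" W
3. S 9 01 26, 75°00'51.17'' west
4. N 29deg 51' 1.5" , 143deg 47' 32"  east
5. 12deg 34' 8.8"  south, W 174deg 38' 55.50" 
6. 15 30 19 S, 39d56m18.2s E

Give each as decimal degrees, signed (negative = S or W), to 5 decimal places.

Point 1:
  φ: 67° + 32/60 + 37/3600 = 67 + 0.533333 + 0.010278 = 67.543611
  hemisphere S, so the sign is −
  Longitude: 132° + 44/60 + 2.77/3600 = 132 + 0.733333 + 0.000769 = 132.734103
  E → positive
Point 2:
  Lat: 63 + 7/60 + 33/3600 = 63.125833
  N ⇒ keep positive
  Longitude: 26 + 34/60 + 39.38/3600 = 26.577606
  hemisphere W, so the sign is −
Point 3:
  φ: 9° + 1/60 + 26/3600 = 9 + 0.016667 + 0.007222 = 9.023889
  S ⇒ negate
  λ: 75 + 0/60 + 51.17/3600 = 75.014214
  hemisphere W, so the sign is −
Point 4:
  φ: 29° + 51/60 + 1.5/3600 = 29 + 0.850000 + 0.000417 = 29.850417
  N ⇒ keep positive
  λ: 143 + 47/60 + 32/3600 = 143.792222
  E ⇒ keep positive
Point 5:
  Latitude: 12° + 34/60 + 8.8/3600 = 12 + 0.566667 + 0.002444 = 12.569111
  S → negative
  Longitude: 38′ + 55.5″ = 38.92500′; 174 + 38.92500/60 = 174.648750
  W ⇒ negate
Point 6:
  Lat: 15 + 30/60 + 19/3600 = 15.505278
  S → negative
  Lon: 39° + 56/60 + 18.2/3600 = 39 + 0.933333 + 0.005056 = 39.938389
  E → positive

1. -67.54361, 132.73410
2. 63.12583, -26.57761
3. -9.02389, -75.01421
4. 29.85042, 143.79222
5. -12.56911, -174.64875
6. -15.50528, 39.93839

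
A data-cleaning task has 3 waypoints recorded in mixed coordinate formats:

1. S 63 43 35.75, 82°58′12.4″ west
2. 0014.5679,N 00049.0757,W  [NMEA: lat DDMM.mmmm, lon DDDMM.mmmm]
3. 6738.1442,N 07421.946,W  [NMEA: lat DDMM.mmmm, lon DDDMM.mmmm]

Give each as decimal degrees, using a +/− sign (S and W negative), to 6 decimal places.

Point 1:
  φ: 63° + 43/60 + 35.75/3600 = 63 + 0.716667 + 0.009931 = 63.7265972
  S → negative
  Longitude: 58′ + 12.4″ = 58.20667′; 82 + 58.20667/60 = 82.9701111
  hemisphere W, so the sign is −
Point 2:
  φ: split at 2 digits → 00° and 14.5679′; 0 + 14.5679/60 = 0.2427983
  N → positive
  Longitude: split at 3 digits → 000° and 49.0757′; 0 + 49.0757/60 = 0.8179283
  W → negative
Point 3:
  Lat: degrees = first 2 digits = 67, minutes = 38.1442; 67 + 38.1442/60 = 67.6357367
  N → positive
  Longitude: degrees = first 3 digits = 74, minutes = 21.946; 74 + 21.946/60 = 74.3657667
  hemisphere W, so the sign is −

1. -63.726597, -82.970111
2. 0.242798, -0.817928
3. 67.635737, -74.365767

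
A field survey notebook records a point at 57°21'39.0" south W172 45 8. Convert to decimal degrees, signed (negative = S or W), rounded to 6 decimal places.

Latitude: 57° + 21/60 + 39/3600 = 57 + 0.350000 + 0.010833 = 57.3608333
S ⇒ negate
λ: 172° + 45/60 + 8/3600 = 172 + 0.750000 + 0.002222 = 172.7522222
W → negative

-57.360833, -172.752222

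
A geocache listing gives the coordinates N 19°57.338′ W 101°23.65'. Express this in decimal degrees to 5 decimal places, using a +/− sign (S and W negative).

19.95563, -101.39417

φ: 57.338′ = 0.955633°; total 19.955633
N ⇒ keep positive
Lon: 101 + 23.65/60 = 101.394167
hemisphere W, so the sign is −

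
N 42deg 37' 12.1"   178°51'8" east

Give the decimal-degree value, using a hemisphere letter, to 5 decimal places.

Latitude: 37′ + 12.1″ = 37.20167′; 42 + 37.20167/60 = 42.620028
λ: 178 + 51/60 + 8/3600 = 178.852222

42.62003° N, 178.85222° E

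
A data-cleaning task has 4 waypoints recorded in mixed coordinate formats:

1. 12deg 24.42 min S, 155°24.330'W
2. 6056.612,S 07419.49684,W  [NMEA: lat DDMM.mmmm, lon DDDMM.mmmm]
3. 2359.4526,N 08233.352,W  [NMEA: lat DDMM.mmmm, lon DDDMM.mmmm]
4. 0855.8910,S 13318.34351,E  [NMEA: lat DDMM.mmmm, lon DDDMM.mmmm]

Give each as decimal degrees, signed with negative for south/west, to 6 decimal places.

Point 1:
  φ: 12 + 24.42/60 = 12.4070000
  S ⇒ negate
  Lon: 155 + 24.33/60 = 155.4055000
  W → negative
Point 2:
  Lat: split at 2 digits → 60° and 56.612′; 60 + 56.612/60 = 60.9435333
  hemisphere S, so the sign is −
  Longitude: degrees = first 3 digits = 74, minutes = 19.49684; 74 + 19.49684/60 = 74.3249473
  W ⇒ negate
Point 3:
  φ: split at 2 digits → 23° and 59.4526′; 23 + 59.4526/60 = 23.9908767
  N → positive
  Longitude: split at 3 digits → 082° and 33.352′; 82 + 33.352/60 = 82.5558667
  W ⇒ negate
Point 4:
  Latitude: degrees = first 2 digits = 8, minutes = 55.891; 8 + 55.891/60 = 8.9315167
  S ⇒ negate
  λ: degrees = first 3 digits = 133, minutes = 18.34351; 133 + 18.34351/60 = 133.3057252
  E ⇒ keep positive

1. -12.407000, -155.405500
2. -60.943533, -74.324947
3. 23.990877, -82.555867
4. -8.931517, 133.305725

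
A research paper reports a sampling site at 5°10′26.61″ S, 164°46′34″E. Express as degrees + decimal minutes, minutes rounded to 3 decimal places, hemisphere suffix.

5° 10.444′ S, 164° 46.567′ E

Lat: seconds/60 = 0.44350; minutes = 10 + 0.44350 = 10.44350
Longitude: seconds/60 = 0.56667; minutes = 46 + 0.56667 = 46.56667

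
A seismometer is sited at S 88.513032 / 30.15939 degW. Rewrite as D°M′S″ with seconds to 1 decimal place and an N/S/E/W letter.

88°30′46.9″ S, 30°09′33.8″ W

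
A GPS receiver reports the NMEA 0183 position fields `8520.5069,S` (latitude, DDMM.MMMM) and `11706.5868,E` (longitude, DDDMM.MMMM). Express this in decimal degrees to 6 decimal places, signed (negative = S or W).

-85.341782, 117.109780

φ: split at 2 digits → 85° and 20.5069′; 85 + 20.5069/60 = 85.3417817
hemisphere S, so the sign is −
Longitude: split at 3 digits → 117° and 6.5868′; 117 + 6.5868/60 = 117.1097800
E ⇒ keep positive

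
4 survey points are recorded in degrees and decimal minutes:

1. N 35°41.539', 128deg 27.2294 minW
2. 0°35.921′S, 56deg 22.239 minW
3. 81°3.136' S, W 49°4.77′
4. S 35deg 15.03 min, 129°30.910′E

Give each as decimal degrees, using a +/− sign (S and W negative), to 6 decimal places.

Point 1:
  Lat: 35 + 41.539/60 = 35.6923167
  N → positive
  λ: 128 + 27.2294/60 = 128.4538233
  W ⇒ negate
Point 2:
  φ: 35.921′ = 0.598683°; total 0.5986833
  hemisphere S, so the sign is −
  Longitude: 22.239′ = 0.370650°; total 56.3706500
  W → negative
Point 3:
  φ: 3.136′ = 0.052267°; total 81.0522667
  S → negative
  Longitude: 4.77′ = 0.079500°; total 49.0795000
  W ⇒ negate
Point 4:
  Lat: 35 + 15.03/60 = 35.2505000
  S ⇒ negate
  λ: 30.91′ = 0.515167°; total 129.5151667
  E → positive

1. 35.692317, -128.453823
2. -0.598683, -56.370650
3. -81.052267, -49.079500
4. -35.250500, 129.515167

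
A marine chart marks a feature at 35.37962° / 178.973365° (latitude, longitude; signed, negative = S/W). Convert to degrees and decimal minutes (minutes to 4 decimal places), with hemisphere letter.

35° 22.7772′ N, 178° 58.4019′ E

Lat: minutes = (35.379620 − 35) × 60 = 22.777200
Lon: minutes = (178.973365 − 178) × 60 = 58.401900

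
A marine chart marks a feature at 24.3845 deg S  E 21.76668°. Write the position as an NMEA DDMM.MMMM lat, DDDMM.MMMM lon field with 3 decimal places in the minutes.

2423.070,S / 02146.001,E

Lat: minutes = (24.384500 − 24) × 60 = 23.07000
λ: minutes = (21.766680 − 21) × 60 = 46.00080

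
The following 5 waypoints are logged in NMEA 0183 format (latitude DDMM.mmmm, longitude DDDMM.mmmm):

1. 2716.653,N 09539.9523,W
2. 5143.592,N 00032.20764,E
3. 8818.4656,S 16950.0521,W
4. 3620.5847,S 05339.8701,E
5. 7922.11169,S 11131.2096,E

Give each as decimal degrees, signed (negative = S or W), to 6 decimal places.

Point 1:
  Lat: degrees = first 2 digits = 27, minutes = 16.653; 27 + 16.653/60 = 27.2775500
  N ⇒ keep positive
  λ: degrees = first 3 digits = 95, minutes = 39.9523; 95 + 39.9523/60 = 95.6658717
  hemisphere W, so the sign is −
Point 2:
  Latitude: split at 2 digits → 51° and 43.592′; 51 + 43.592/60 = 51.7265333
  N → positive
  Longitude: split at 3 digits → 000° and 32.20764′; 0 + 32.20764/60 = 0.5367940
  E ⇒ keep positive
Point 3:
  Latitude: degrees = first 2 digits = 88, minutes = 18.4656; 88 + 18.4656/60 = 88.3077600
  S → negative
  Lon: degrees = first 3 digits = 169, minutes = 50.0521; 169 + 50.0521/60 = 169.8342017
  W ⇒ negate
Point 4:
  φ: split at 2 digits → 36° and 20.5847′; 36 + 20.5847/60 = 36.3430783
  S → negative
  Longitude: split at 3 digits → 053° and 39.8701′; 53 + 39.8701/60 = 53.6645017
  E ⇒ keep positive
Point 5:
  φ: split at 2 digits → 79° and 22.11169′; 79 + 22.11169/60 = 79.3685282
  S ⇒ negate
  Longitude: split at 3 digits → 111° and 31.2096′; 111 + 31.2096/60 = 111.5201600
  E → positive

1. 27.277550, -95.665872
2. 51.726533, 0.536794
3. -88.307760, -169.834202
4. -36.343078, 53.664502
5. -79.368528, 111.520160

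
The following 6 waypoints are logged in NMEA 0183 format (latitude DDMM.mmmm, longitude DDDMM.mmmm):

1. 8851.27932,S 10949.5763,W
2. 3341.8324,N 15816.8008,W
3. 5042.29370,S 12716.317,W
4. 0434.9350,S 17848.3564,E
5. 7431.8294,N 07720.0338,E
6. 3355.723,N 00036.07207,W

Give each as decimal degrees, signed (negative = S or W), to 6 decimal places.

1. -88.854655, -109.826272
2. 33.697207, -158.280013
3. -50.704895, -127.271950
4. -4.582250, 178.805940
5. 74.530490, 77.333897
6. 33.928717, -0.601201

Point 1:
  φ: split at 2 digits → 88° and 51.27932′; 88 + 51.27932/60 = 88.8546553
  S ⇒ negate
  Longitude: degrees = first 3 digits = 109, minutes = 49.5763; 109 + 49.5763/60 = 109.8262717
  hemisphere W, so the sign is −
Point 2:
  Lat: split at 2 digits → 33° and 41.8324′; 33 + 41.8324/60 = 33.6972067
  N ⇒ keep positive
  Lon: degrees = first 3 digits = 158, minutes = 16.8008; 158 + 16.8008/60 = 158.2800133
  W → negative
Point 3:
  φ: split at 2 digits → 50° and 42.2937′; 50 + 42.2937/60 = 50.7048950
  hemisphere S, so the sign is −
  λ: split at 3 digits → 127° and 16.317′; 127 + 16.317/60 = 127.2719500
  hemisphere W, so the sign is −
Point 4:
  Lat: split at 2 digits → 04° and 34.935′; 4 + 34.935/60 = 4.5822500
  S → negative
  λ: split at 3 digits → 178° and 48.3564′; 178 + 48.3564/60 = 178.8059400
  E ⇒ keep positive
Point 5:
  φ: split at 2 digits → 74° and 31.8294′; 74 + 31.8294/60 = 74.5304900
  N ⇒ keep positive
  λ: degrees = first 3 digits = 77, minutes = 20.0338; 77 + 20.0338/60 = 77.3338967
  E → positive
Point 6:
  Lat: split at 2 digits → 33° and 55.723′; 33 + 55.723/60 = 33.9287167
  N ⇒ keep positive
  Longitude: degrees = first 3 digits = 0, minutes = 36.07207; 0 + 36.07207/60 = 0.6012012
  W → negative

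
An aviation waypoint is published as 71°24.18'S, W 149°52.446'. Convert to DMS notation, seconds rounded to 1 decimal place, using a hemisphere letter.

71°24′10.8″ S, 149°52′26.8″ W

Latitude: fractional minutes 0.18000 × 60 = 10.800″
Lon: 52.44600′ → 52′ and 0.44600 × 60 = 26.760″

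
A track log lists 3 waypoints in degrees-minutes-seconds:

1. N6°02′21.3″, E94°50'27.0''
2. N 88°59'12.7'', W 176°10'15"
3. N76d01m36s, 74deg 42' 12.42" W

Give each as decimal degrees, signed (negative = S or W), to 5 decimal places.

1. 6.03925, 94.84083
2. 88.98686, -176.17083
3. 76.02667, -74.70345

Point 1:
  Latitude: 2′ + 21.3″ = 2.35500′; 6 + 2.35500/60 = 6.039250
  N → positive
  λ: 50′ + 27″ = 50.45000′; 94 + 50.45000/60 = 94.840833
  E ⇒ keep positive
Point 2:
  Latitude: 59′ + 12.7″ = 59.21167′; 88 + 59.21167/60 = 88.986861
  N → positive
  Longitude: 10′ + 15″ = 10.25000′; 176 + 10.25000/60 = 176.170833
  hemisphere W, so the sign is −
Point 3:
  Latitude: 76° + 1/60 + 36/3600 = 76 + 0.016667 + 0.010000 = 76.026667
  N → positive
  λ: 42′ + 12.42″ = 42.20700′; 74 + 42.20700/60 = 74.703450
  hemisphere W, so the sign is −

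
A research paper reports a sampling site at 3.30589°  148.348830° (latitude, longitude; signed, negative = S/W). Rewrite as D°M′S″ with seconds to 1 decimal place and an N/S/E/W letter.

3°18′21.2″ N, 148°20′55.8″ E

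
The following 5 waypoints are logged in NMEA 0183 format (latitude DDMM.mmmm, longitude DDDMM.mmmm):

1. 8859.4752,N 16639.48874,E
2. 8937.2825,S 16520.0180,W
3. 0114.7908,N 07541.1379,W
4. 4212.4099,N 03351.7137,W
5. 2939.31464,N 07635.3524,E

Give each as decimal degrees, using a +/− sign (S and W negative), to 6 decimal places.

1. 88.991253, 166.658146
2. -89.621375, -165.333633
3. 1.246513, -75.685632
4. 42.206832, -33.861895
5. 29.655244, 76.589207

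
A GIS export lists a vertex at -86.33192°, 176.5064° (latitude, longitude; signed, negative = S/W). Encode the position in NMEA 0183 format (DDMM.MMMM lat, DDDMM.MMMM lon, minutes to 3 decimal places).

Latitude is negative → S; |value| = 86.331920
Lat: 86° + 0.331920 × 60 = 86° 19.91520′
Longitude: 176° + 0.506400 × 60 = 176° 30.38400′

8619.915,S / 17630.384,E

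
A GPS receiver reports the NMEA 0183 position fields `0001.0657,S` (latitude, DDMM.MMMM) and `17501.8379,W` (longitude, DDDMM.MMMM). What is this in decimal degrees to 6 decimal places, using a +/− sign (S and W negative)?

Latitude: split at 2 digits → 00° and 1.0657′; 0 + 1.0657/60 = 0.0177617
S ⇒ negate
Lon: degrees = first 3 digits = 175, minutes = 1.8379; 175 + 1.8379/60 = 175.0306317
W → negative

-0.017762, -175.030632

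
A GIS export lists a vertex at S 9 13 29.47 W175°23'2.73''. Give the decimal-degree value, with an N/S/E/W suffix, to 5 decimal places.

9.22485° S, 175.38409° W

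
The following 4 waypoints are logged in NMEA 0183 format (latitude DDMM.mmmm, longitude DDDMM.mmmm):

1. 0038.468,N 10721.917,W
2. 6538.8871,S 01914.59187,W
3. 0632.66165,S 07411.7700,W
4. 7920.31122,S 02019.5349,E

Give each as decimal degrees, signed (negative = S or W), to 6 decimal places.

Point 1:
  Latitude: split at 2 digits → 00° and 38.468′; 0 + 38.468/60 = 0.6411333
  N → positive
  λ: split at 3 digits → 107° and 21.917′; 107 + 21.917/60 = 107.3652833
  W ⇒ negate
Point 2:
  Latitude: degrees = first 2 digits = 65, minutes = 38.8871; 65 + 38.8871/60 = 65.6481183
  S → negative
  Longitude: split at 3 digits → 019° and 14.59187′; 19 + 14.59187/60 = 19.2431978
  W ⇒ negate
Point 3:
  Latitude: split at 2 digits → 06° and 32.66165′; 6 + 32.66165/60 = 6.5443608
  S → negative
  Lon: split at 3 digits → 074° and 11.77′; 74 + 11.77/60 = 74.1961667
  W ⇒ negate
Point 4:
  Lat: degrees = first 2 digits = 79, minutes = 20.31122; 79 + 20.31122/60 = 79.3385203
  S → negative
  Lon: degrees = first 3 digits = 20, minutes = 19.5349; 20 + 19.5349/60 = 20.3255817
  E → positive

1. 0.641133, -107.365283
2. -65.648118, -19.243198
3. -6.544361, -74.196167
4. -79.338520, 20.325582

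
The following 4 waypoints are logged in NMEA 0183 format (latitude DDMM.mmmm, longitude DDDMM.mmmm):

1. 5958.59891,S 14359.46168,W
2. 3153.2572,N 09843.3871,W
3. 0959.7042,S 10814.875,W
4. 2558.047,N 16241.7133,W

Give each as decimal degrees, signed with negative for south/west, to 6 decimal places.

1. -59.976649, -143.991028
2. 31.887620, -98.723118
3. -9.995070, -108.247917
4. 25.967450, -162.695222

Point 1:
  φ: degrees = first 2 digits = 59, minutes = 58.59891; 59 + 58.59891/60 = 59.9766485
  S → negative
  Lon: degrees = first 3 digits = 143, minutes = 59.46168; 143 + 59.46168/60 = 143.9910280
  W → negative
Point 2:
  Latitude: degrees = first 2 digits = 31, minutes = 53.2572; 31 + 53.2572/60 = 31.8876200
  N → positive
  Longitude: split at 3 digits → 098° and 43.3871′; 98 + 43.3871/60 = 98.7231183
  W ⇒ negate
Point 3:
  Lat: split at 2 digits → 09° and 59.7042′; 9 + 59.7042/60 = 9.9950700
  S → negative
  Lon: split at 3 digits → 108° and 14.875′; 108 + 14.875/60 = 108.2479167
  W → negative
Point 4:
  Lat: split at 2 digits → 25° and 58.047′; 25 + 58.047/60 = 25.9674500
  N ⇒ keep positive
  λ: split at 3 digits → 162° and 41.7133′; 162 + 41.7133/60 = 162.6952217
  hemisphere W, so the sign is −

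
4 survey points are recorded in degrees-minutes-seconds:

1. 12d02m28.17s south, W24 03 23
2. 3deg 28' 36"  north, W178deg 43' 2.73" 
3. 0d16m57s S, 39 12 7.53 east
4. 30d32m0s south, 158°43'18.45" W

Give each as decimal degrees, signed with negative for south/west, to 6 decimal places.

Point 1:
  Lat: 2′ + 28.17″ = 2.46950′; 12 + 2.46950/60 = 12.0411583
  S ⇒ negate
  Longitude: 24° + 3/60 + 23/3600 = 24 + 0.050000 + 0.006389 = 24.0563889
  W ⇒ negate
Point 2:
  φ: 3° + 28/60 + 36/3600 = 3 + 0.466667 + 0.010000 = 3.4766667
  N ⇒ keep positive
  Lon: 43′ + 2.73″ = 43.04550′; 178 + 43.04550/60 = 178.7174250
  W → negative
Point 3:
  Lat: 16′ + 57″ = 16.95000′; 0 + 16.95000/60 = 0.2825000
  S ⇒ negate
  λ: 39 + 12/60 + 7.53/3600 = 39.2020917
  E → positive
Point 4:
  φ: 32′ + 0″ = 32.00000′; 30 + 32.00000/60 = 30.5333333
  hemisphere S, so the sign is −
  Lon: 43′ + 18.45″ = 43.30750′; 158 + 43.30750/60 = 158.7217917
  hemisphere W, so the sign is −

1. -12.041158, -24.056389
2. 3.476667, -178.717425
3. -0.282500, 39.202092
4. -30.533333, -158.721792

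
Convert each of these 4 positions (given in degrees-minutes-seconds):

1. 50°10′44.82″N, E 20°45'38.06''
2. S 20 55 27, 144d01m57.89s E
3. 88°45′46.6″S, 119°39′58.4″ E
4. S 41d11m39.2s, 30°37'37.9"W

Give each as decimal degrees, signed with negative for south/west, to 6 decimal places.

1. 50.179117, 20.760572
2. -20.924167, 144.032747
3. -88.762944, 119.666222
4. -41.194222, -30.627194

Point 1:
  Latitude: 50° + 10/60 + 44.82/3600 = 50 + 0.166667 + 0.012450 = 50.1791167
  N ⇒ keep positive
  Longitude: 20 + 45/60 + 38.06/3600 = 20.7605722
  E → positive
Point 2:
  φ: 55′ + 27″ = 55.45000′; 20 + 55.45000/60 = 20.9241667
  S ⇒ negate
  Longitude: 144 + 1/60 + 57.89/3600 = 144.0327472
  E → positive
Point 3:
  Lat: 88° + 45/60 + 46.6/3600 = 88 + 0.750000 + 0.012944 = 88.7629444
  S ⇒ negate
  Longitude: 119° + 39/60 + 58.4/3600 = 119 + 0.650000 + 0.016222 = 119.6662222
  E → positive
Point 4:
  Lat: 41 + 11/60 + 39.2/3600 = 41.1942222
  S ⇒ negate
  λ: 30° + 37/60 + 37.9/3600 = 30 + 0.616667 + 0.010528 = 30.6271944
  W ⇒ negate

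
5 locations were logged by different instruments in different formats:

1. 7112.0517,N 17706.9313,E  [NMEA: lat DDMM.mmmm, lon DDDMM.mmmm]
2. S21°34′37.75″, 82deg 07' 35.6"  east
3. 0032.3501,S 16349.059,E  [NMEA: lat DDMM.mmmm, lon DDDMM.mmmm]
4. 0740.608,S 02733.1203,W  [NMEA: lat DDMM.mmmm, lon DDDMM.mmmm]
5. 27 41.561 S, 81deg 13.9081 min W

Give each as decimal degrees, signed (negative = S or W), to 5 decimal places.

Point 1:
  Latitude: split at 2 digits → 71° and 12.0517′; 71 + 12.0517/60 = 71.200862
  N ⇒ keep positive
  λ: split at 3 digits → 177° and 6.9313′; 177 + 6.9313/60 = 177.115522
  E → positive
Point 2:
  Latitude: 34′ + 37.75″ = 34.62917′; 21 + 34.62917/60 = 21.577153
  S → negative
  λ: 82 + 7/60 + 35.6/3600 = 82.126556
  E → positive
Point 3:
  Latitude: split at 2 digits → 00° and 32.3501′; 0 + 32.3501/60 = 0.539168
  S → negative
  Lon: degrees = first 3 digits = 163, minutes = 49.059; 163 + 49.059/60 = 163.817650
  E → positive
Point 4:
  Lat: degrees = first 2 digits = 7, minutes = 40.608; 7 + 40.608/60 = 7.676800
  S → negative
  λ: split at 3 digits → 027° and 33.1203′; 27 + 33.1203/60 = 27.552005
  W ⇒ negate
Point 5:
  Lat: 27 + 41.561/60 = 27.692683
  S ⇒ negate
  λ: 13.9081′ = 0.231802°; total 81.231802
  W ⇒ negate

1. 71.20086, 177.11552
2. -21.57715, 82.12656
3. -0.53917, 163.81765
4. -7.67680, -27.55201
5. -27.69268, -81.23180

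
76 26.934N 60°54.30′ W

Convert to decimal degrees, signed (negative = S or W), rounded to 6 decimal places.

76.448900, -60.905000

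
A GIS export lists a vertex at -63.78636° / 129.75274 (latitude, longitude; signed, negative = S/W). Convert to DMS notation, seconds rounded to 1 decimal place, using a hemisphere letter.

Latitude is negative → S; |value| = 63.786360
Latitude: 0.786360 × 60 = 47.18160′ → 47′, remainder × 60 = 10.896″
Longitude: 0.752740 × 60 = 45.16440′ → 45′, remainder × 60 = 9.864″

63°47′10.9″ S, 129°45′9.9″ E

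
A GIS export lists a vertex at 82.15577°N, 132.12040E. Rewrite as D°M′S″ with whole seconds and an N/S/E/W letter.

82°09′21″ N, 132°07′13″ E

φ: 0.155770 × 60 = 9.34620′ → 9′, remainder × 60 = 20.77″
Lon: 0.120400° → 7.22400′; 0.22400 × 60 = 13.44″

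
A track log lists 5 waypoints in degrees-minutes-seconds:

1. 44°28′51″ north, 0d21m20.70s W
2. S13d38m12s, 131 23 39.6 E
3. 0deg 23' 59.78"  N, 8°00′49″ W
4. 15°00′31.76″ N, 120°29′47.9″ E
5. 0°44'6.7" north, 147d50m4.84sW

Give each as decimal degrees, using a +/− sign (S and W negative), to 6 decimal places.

Point 1:
  Lat: 28′ + 51″ = 28.85000′; 44 + 28.85000/60 = 44.4808333
  N ⇒ keep positive
  λ: 0° + 21/60 + 20.7/3600 = 0 + 0.350000 + 0.005750 = 0.3557500
  W → negative
Point 2:
  Lat: 13° + 38/60 + 12/3600 = 13 + 0.633333 + 0.003333 = 13.6366667
  S → negative
  Lon: 131 + 23/60 + 39.6/3600 = 131.3943333
  E → positive
Point 3:
  φ: 0 + 23/60 + 59.78/3600 = 0.3999389
  N → positive
  λ: 8° + 0/60 + 49/3600 = 8 + 0.000000 + 0.013611 = 8.0136111
  hemisphere W, so the sign is −
Point 4:
  Lat: 0′ + 31.76″ = 0.52933′; 15 + 0.52933/60 = 15.0088222
  N ⇒ keep positive
  λ: 120 + 29/60 + 47.9/3600 = 120.4966389
  E → positive
Point 5:
  φ: 44′ + 6.7″ = 44.11167′; 0 + 44.11167/60 = 0.7351944
  N → positive
  Lon: 50′ + 4.84″ = 50.08067′; 147 + 50.08067/60 = 147.8346778
  hemisphere W, so the sign is −

1. 44.480833, -0.355750
2. -13.636667, 131.394333
3. 0.399939, -8.013611
4. 15.008822, 120.496639
5. 0.735194, -147.834678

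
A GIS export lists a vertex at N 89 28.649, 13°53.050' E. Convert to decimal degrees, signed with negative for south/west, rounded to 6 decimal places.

Lat: 89 + 28.649/60 = 89.4774833
N ⇒ keep positive
Longitude: 13 + 53.05/60 = 13.8841667
E ⇒ keep positive

89.477483, 13.884167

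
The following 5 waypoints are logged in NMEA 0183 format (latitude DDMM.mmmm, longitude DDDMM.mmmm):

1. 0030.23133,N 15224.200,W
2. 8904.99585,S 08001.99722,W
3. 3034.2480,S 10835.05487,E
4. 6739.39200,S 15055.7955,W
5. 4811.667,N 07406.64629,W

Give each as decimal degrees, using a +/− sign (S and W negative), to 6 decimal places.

1. 0.503856, -152.403333
2. -89.083264, -80.033287
3. -30.570800, 108.584248
4. -67.656533, -150.929925
5. 48.194450, -74.110772

Point 1:
  φ: split at 2 digits → 00° and 30.23133′; 0 + 30.23133/60 = 0.5038555
  N ⇒ keep positive
  λ: degrees = first 3 digits = 152, minutes = 24.2; 152 + 24.2/60 = 152.4033333
  W → negative
Point 2:
  Latitude: degrees = first 2 digits = 89, minutes = 4.99585; 89 + 4.99585/60 = 89.0832642
  hemisphere S, so the sign is −
  λ: degrees = first 3 digits = 80, minutes = 1.99722; 80 + 1.99722/60 = 80.0332870
  hemisphere W, so the sign is −
Point 3:
  Lat: degrees = first 2 digits = 30, minutes = 34.248; 30 + 34.248/60 = 30.5708000
  hemisphere S, so the sign is −
  Lon: degrees = first 3 digits = 108, minutes = 35.05487; 108 + 35.05487/60 = 108.5842478
  E → positive
Point 4:
  Lat: split at 2 digits → 67° and 39.392′; 67 + 39.392/60 = 67.6565333
  hemisphere S, so the sign is −
  Longitude: split at 3 digits → 150° and 55.7955′; 150 + 55.7955/60 = 150.9299250
  hemisphere W, so the sign is −
Point 5:
  Latitude: degrees = first 2 digits = 48, minutes = 11.667; 48 + 11.667/60 = 48.1944500
  N → positive
  Longitude: split at 3 digits → 074° and 6.64629′; 74 + 6.64629/60 = 74.1107715
  W ⇒ negate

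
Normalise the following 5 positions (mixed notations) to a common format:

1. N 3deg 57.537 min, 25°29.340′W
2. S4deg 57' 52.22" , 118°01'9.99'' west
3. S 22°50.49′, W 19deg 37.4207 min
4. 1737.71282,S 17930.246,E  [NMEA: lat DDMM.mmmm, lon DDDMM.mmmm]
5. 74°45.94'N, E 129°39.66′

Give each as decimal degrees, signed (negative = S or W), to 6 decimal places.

1. 3.958950, -25.489000
2. -4.964506, -118.019442
3. -22.841500, -19.623678
4. -17.628547, 179.504100
5. 74.765667, 129.661000

Point 1:
  Latitude: 57.537′ = 0.958950°; total 3.9589500
  N ⇒ keep positive
  λ: 25 + 29.34/60 = 25.4890000
  W → negative
Point 2:
  Latitude: 4 + 57/60 + 52.22/3600 = 4.9645056
  hemisphere S, so the sign is −
  Lon: 1′ + 9.99″ = 1.16650′; 118 + 1.16650/60 = 118.0194417
  W ⇒ negate
Point 3:
  φ: 22 + 50.49/60 = 22.8415000
  S → negative
  Lon: 19 + 37.4207/60 = 19.6236783
  hemisphere W, so the sign is −
Point 4:
  Lat: split at 2 digits → 17° and 37.71282′; 17 + 37.71282/60 = 17.6285470
  S ⇒ negate
  λ: degrees = first 3 digits = 179, minutes = 30.246; 179 + 30.246/60 = 179.5041000
  E ⇒ keep positive
Point 5:
  Latitude: 45.94′ = 0.765667°; total 74.7656667
  N ⇒ keep positive
  Longitude: 129 + 39.66/60 = 129.6610000
  E → positive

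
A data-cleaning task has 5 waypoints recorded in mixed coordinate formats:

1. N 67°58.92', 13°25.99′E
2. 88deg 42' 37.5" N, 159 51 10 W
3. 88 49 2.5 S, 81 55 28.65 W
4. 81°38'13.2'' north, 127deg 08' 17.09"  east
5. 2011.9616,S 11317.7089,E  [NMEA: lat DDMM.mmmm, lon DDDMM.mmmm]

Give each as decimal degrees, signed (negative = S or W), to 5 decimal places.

Point 1:
  φ: 67 + 58.92/60 = 67.982000
  N → positive
  Longitude: 13 + 25.99/60 = 13.433167
  E ⇒ keep positive
Point 2:
  Latitude: 88 + 42/60 + 37.5/3600 = 88.710417
  N ⇒ keep positive
  λ: 51′ + 10″ = 51.16667′; 159 + 51.16667/60 = 159.852778
  hemisphere W, so the sign is −
Point 3:
  φ: 88° + 49/60 + 2.5/3600 = 88 + 0.816667 + 0.000694 = 88.817361
  hemisphere S, so the sign is −
  Lon: 55′ + 28.65″ = 55.47750′; 81 + 55.47750/60 = 81.924625
  W ⇒ negate
Point 4:
  Lat: 81° + 38/60 + 13.2/3600 = 81 + 0.633333 + 0.003667 = 81.637000
  N → positive
  Lon: 127 + 8/60 + 17.09/3600 = 127.138081
  E ⇒ keep positive
Point 5:
  Latitude: degrees = first 2 digits = 20, minutes = 11.9616; 20 + 11.9616/60 = 20.199360
  S → negative
  Lon: degrees = first 3 digits = 113, minutes = 17.7089; 113 + 17.7089/60 = 113.295148
  E → positive

1. 67.98200, 13.43317
2. 88.71042, -159.85278
3. -88.81736, -81.92463
4. 81.63700, 127.13808
5. -20.19936, 113.29515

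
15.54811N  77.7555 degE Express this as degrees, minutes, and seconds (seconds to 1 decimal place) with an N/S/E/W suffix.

15°32′53.2″ N, 77°45′19.8″ E

φ: whole degrees 15; 32.88660′ → 32′ and 53.196″
Longitude: 0.755500° → 45.33000′; 0.33000 × 60 = 19.800″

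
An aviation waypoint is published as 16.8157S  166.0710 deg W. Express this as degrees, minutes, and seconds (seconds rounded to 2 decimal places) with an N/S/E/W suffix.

16°48′56.52″ S, 166°04′15.60″ W

φ: whole degrees 16; 48.94200′ → 48′ and 56.5200″
λ: whole degrees 166; 4.26000′ → 4′ and 15.6000″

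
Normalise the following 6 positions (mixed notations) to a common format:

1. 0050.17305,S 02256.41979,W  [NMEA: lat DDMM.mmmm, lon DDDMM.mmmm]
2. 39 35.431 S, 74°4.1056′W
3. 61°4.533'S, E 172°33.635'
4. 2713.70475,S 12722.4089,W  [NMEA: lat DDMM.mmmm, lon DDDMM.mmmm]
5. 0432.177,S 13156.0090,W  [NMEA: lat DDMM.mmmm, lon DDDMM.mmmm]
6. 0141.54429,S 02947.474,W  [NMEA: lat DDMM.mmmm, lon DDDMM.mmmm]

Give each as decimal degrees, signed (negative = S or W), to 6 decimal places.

1. -0.836218, -22.940330
2. -39.590517, -74.068427
3. -61.075550, 172.560583
4. -27.228413, -127.373482
5. -4.536283, -131.933483
6. -1.692405, -29.791233

Point 1:
  φ: degrees = first 2 digits = 0, minutes = 50.17305; 0 + 50.17305/60 = 0.8362175
  S → negative
  Longitude: split at 3 digits → 022° and 56.41979′; 22 + 56.41979/60 = 22.9403298
  W ⇒ negate
Point 2:
  φ: 39 + 35.431/60 = 39.5905167
  S → negative
  Longitude: 74 + 4.1056/60 = 74.0684267
  hemisphere W, so the sign is −
Point 3:
  Lat: 61 + 4.533/60 = 61.0755500
  S ⇒ negate
  Longitude: 172 + 33.635/60 = 172.5605833
  E ⇒ keep positive
Point 4:
  Lat: split at 2 digits → 27° and 13.70475′; 27 + 13.70475/60 = 27.2284125
  S ⇒ negate
  λ: degrees = first 3 digits = 127, minutes = 22.4089; 127 + 22.4089/60 = 127.3734817
  W → negative
Point 5:
  φ: split at 2 digits → 04° and 32.177′; 4 + 32.177/60 = 4.5362833
  S ⇒ negate
  Longitude: degrees = first 3 digits = 131, minutes = 56.009; 131 + 56.009/60 = 131.9334833
  hemisphere W, so the sign is −
Point 6:
  φ: split at 2 digits → 01° and 41.54429′; 1 + 41.54429/60 = 1.6924048
  S ⇒ negate
  Longitude: degrees = first 3 digits = 29, minutes = 47.474; 29 + 47.474/60 = 29.7912333
  W → negative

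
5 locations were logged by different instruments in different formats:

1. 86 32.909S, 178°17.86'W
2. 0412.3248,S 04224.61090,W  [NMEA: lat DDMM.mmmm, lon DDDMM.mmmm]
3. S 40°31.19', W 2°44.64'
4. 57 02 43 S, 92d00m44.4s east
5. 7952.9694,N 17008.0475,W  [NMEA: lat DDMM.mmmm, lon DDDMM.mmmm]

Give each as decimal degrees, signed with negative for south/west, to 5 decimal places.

1. -86.54848, -178.29767
2. -4.20541, -42.41018
3. -40.51983, -2.74400
4. -57.04528, 92.01233
5. 79.88282, -170.13413

Point 1:
  φ: 86 + 32.909/60 = 86.548483
  hemisphere S, so the sign is −
  Longitude: 17.86′ = 0.297667°; total 178.297667
  W → negative
Point 2:
  φ: degrees = first 2 digits = 4, minutes = 12.3248; 4 + 12.3248/60 = 4.205413
  S ⇒ negate
  λ: split at 3 digits → 042° and 24.6109′; 42 + 24.6109/60 = 42.410182
  hemisphere W, so the sign is −
Point 3:
  Latitude: 40 + 31.19/60 = 40.519833
  hemisphere S, so the sign is −
  λ: 2 + 44.64/60 = 2.744000
  W ⇒ negate
Point 4:
  φ: 2′ + 43″ = 2.71667′; 57 + 2.71667/60 = 57.045278
  S → negative
  Lon: 92 + 0/60 + 44.4/3600 = 92.012333
  E ⇒ keep positive
Point 5:
  φ: split at 2 digits → 79° and 52.9694′; 79 + 52.9694/60 = 79.882823
  N ⇒ keep positive
  Longitude: split at 3 digits → 170° and 8.0475′; 170 + 8.0475/60 = 170.134125
  hemisphere W, so the sign is −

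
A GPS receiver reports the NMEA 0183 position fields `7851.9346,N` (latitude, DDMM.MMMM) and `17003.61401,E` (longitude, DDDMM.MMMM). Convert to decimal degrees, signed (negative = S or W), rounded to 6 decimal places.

Latitude: split at 2 digits → 78° and 51.9346′; 78 + 51.9346/60 = 78.8655767
N ⇒ keep positive
Longitude: split at 3 digits → 170° and 3.61401′; 170 + 3.61401/60 = 170.0602335
E → positive

78.865577, 170.060234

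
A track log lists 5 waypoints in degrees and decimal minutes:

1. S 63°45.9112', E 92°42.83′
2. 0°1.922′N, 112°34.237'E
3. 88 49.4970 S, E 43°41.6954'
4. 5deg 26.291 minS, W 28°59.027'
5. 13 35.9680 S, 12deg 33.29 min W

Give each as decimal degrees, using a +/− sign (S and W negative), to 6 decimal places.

1. -63.765187, 92.713833
2. 0.032033, 112.570617
3. -88.824950, 43.694923
4. -5.438183, -28.983783
5. -13.599467, -12.554833

Point 1:
  φ: 45.9112′ = 0.765187°; total 63.7651867
  hemisphere S, so the sign is −
  Longitude: 92 + 42.83/60 = 92.7138333
  E → positive
Point 2:
  Latitude: 0 + 1.922/60 = 0.0320333
  N ⇒ keep positive
  Lon: 112 + 34.237/60 = 112.5706167
  E → positive
Point 3:
  Latitude: 88 + 49.497/60 = 88.8249500
  hemisphere S, so the sign is −
  Longitude: 43 + 41.6954/60 = 43.6949233
  E → positive
Point 4:
  φ: 26.291′ = 0.438183°; total 5.4381833
  S → negative
  Lon: 28 + 59.027/60 = 28.9837833
  hemisphere W, so the sign is −
Point 5:
  φ: 35.968′ = 0.599467°; total 13.5994667
  hemisphere S, so the sign is −
  λ: 12 + 33.29/60 = 12.5548333
  hemisphere W, so the sign is −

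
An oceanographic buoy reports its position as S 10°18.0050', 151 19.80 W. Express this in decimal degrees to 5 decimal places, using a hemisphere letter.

φ: 18.005′ = 0.300083°; total 10.300083
Longitude: 19.8′ = 0.330000°; total 151.330000

10.30008° S, 151.33000° W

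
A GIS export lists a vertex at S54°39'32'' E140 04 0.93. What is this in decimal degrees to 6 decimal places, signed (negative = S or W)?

-54.658889, 140.066925

φ: 54° + 39/60 + 32/3600 = 54 + 0.650000 + 0.008889 = 54.6588889
hemisphere S, so the sign is −
λ: 4′ + 0.93″ = 4.01550′; 140 + 4.01550/60 = 140.0669250
E → positive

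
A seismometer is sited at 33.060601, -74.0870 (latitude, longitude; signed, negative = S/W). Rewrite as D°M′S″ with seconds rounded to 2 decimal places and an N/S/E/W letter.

33°03′38.16″ N, 74°05′13.20″ W

φ: 0.060601 × 60 = 3.63606′ → 3′, remainder × 60 = 38.1636″
Longitude is negative → W; |value| = 74.087000
λ: 0.087000 × 60 = 5.22000′ → 5′, remainder × 60 = 13.2000″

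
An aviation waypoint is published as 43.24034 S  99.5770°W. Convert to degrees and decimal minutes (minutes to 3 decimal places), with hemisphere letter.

Lat: 43° + 0.240340 × 60 = 43° 14.42040′
λ: minutes = (99.577000 − 99) × 60 = 34.62000

43° 14.420′ S, 99° 34.620′ W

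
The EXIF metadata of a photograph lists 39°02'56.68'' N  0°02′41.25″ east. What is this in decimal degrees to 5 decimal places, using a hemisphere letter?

39.04908° N, 0.04479° E

φ: 2′ + 56.68″ = 2.94467′; 39 + 2.94467/60 = 39.049078
Lon: 2′ + 41.25″ = 2.68750′; 0 + 2.68750/60 = 0.044792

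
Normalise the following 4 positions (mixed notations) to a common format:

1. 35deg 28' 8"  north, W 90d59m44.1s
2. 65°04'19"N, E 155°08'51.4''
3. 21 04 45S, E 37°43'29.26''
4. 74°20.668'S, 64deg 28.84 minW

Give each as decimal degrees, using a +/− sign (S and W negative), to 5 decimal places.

1. 35.46889, -90.99558
2. 65.07194, 155.14761
3. -21.07917, 37.72479
4. -74.34447, -64.48067

Point 1:
  Latitude: 28′ + 8″ = 28.13333′; 35 + 28.13333/60 = 35.468889
  N → positive
  Lon: 90° + 59/60 + 44.1/3600 = 90 + 0.983333 + 0.012250 = 90.995583
  W → negative
Point 2:
  Lat: 4′ + 19″ = 4.31667′; 65 + 4.31667/60 = 65.071944
  N ⇒ keep positive
  Longitude: 155° + 8/60 + 51.4/3600 = 155 + 0.133333 + 0.014278 = 155.147611
  E ⇒ keep positive
Point 3:
  Latitude: 21° + 4/60 + 45/3600 = 21 + 0.066667 + 0.012500 = 21.079167
  S ⇒ negate
  Longitude: 37 + 43/60 + 29.26/3600 = 37.724794
  E ⇒ keep positive
Point 4:
  Lat: 20.668′ = 0.344467°; total 74.344467
  hemisphere S, so the sign is −
  λ: 28.84′ = 0.480667°; total 64.480667
  W → negative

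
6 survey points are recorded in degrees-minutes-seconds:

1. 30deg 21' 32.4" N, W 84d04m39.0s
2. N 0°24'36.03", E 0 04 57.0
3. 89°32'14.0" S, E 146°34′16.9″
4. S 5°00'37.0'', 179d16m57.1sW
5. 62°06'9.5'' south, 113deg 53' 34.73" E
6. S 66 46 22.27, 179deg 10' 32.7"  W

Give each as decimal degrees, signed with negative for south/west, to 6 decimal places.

1. 30.359000, -84.077500
2. 0.410008, 0.082500
3. -89.537222, 146.571361
4. -5.010278, -179.282528
5. -62.102639, 113.892981
6. -66.772853, -179.175750

Point 1:
  Latitude: 30° + 21/60 + 32.4/3600 = 30 + 0.350000 + 0.009000 = 30.3590000
  N → positive
  λ: 4′ + 39″ = 4.65000′; 84 + 4.65000/60 = 84.0775000
  hemisphere W, so the sign is −
Point 2:
  φ: 0° + 24/60 + 36.03/3600 = 0 + 0.400000 + 0.010008 = 0.4100083
  N → positive
  Longitude: 0° + 4/60 + 57/3600 = 0 + 0.066667 + 0.015833 = 0.0825000
  E → positive
Point 3:
  Lat: 32′ + 14″ = 32.23333′; 89 + 32.23333/60 = 89.5372222
  hemisphere S, so the sign is −
  Lon: 34′ + 16.9″ = 34.28167′; 146 + 34.28167/60 = 146.5713611
  E ⇒ keep positive
Point 4:
  φ: 0′ + 37″ = 0.61667′; 5 + 0.61667/60 = 5.0102778
  S → negative
  Longitude: 179° + 16/60 + 57.1/3600 = 179 + 0.266667 + 0.015861 = 179.2825278
  W → negative
Point 5:
  Latitude: 62° + 6/60 + 9.5/3600 = 62 + 0.100000 + 0.002639 = 62.1026389
  S ⇒ negate
  λ: 113 + 53/60 + 34.73/3600 = 113.8929806
  E → positive
Point 6:
  φ: 46′ + 22.27″ = 46.37117′; 66 + 46.37117/60 = 66.7728528
  S ⇒ negate
  Lon: 179° + 10/60 + 32.7/3600 = 179 + 0.166667 + 0.009083 = 179.1757500
  W ⇒ negate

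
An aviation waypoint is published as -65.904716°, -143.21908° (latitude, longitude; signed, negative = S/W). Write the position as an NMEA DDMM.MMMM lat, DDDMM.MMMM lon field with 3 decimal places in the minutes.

6554.283,S / 14313.145,W

Latitude is negative → S; |value| = 65.904716
Lat: fractional part 0.904716 → 54.28296 minutes
Longitude is negative → W; |value| = 143.219080
λ: 143° + 0.219080 × 60 = 143° 13.14480′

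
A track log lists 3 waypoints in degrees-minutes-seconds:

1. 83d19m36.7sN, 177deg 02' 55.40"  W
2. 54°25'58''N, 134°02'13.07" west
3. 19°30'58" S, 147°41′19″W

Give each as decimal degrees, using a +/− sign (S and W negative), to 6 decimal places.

Point 1:
  φ: 19′ + 36.7″ = 19.61167′; 83 + 19.61167/60 = 83.3268611
  N ⇒ keep positive
  Lon: 177 + 2/60 + 55.4/3600 = 177.0487222
  W → negative
Point 2:
  Latitude: 54° + 25/60 + 58/3600 = 54 + 0.416667 + 0.016111 = 54.4327778
  N ⇒ keep positive
  Lon: 2′ + 13.07″ = 2.21783′; 134 + 2.21783/60 = 134.0369639
  W ⇒ negate
Point 3:
  φ: 19 + 30/60 + 58/3600 = 19.5161111
  S ⇒ negate
  Longitude: 147° + 41/60 + 19/3600 = 147 + 0.683333 + 0.005278 = 147.6886111
  hemisphere W, so the sign is −

1. 83.326861, -177.048722
2. 54.432778, -134.036964
3. -19.516111, -147.688611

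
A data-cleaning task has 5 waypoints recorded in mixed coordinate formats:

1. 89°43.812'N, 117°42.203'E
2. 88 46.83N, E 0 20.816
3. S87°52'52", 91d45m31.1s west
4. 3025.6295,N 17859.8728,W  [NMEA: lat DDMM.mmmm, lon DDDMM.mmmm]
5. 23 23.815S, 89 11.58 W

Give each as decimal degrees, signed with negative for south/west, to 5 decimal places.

1. 89.73020, 117.70338
2. 88.78050, 0.34693
3. -87.88111, -91.75864
4. 30.42716, -178.99788
5. -23.39692, -89.19300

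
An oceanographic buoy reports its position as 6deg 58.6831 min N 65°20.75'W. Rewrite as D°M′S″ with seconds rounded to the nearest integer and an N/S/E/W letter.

6°58′41″ N, 65°20′45″ W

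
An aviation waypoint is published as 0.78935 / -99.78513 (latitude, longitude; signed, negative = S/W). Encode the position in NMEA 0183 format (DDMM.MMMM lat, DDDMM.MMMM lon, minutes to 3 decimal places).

0047.361,N / 09947.108,W

Lat: minutes = (0.789350 − 0) × 60 = 47.36100
Longitude is negative → W; |value| = 99.785130
Longitude: 99° + 0.785130 × 60 = 99° 47.10780′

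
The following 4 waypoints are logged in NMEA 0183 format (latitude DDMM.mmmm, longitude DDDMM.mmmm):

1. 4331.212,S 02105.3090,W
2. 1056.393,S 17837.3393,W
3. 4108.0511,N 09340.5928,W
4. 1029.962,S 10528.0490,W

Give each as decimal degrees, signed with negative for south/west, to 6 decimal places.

1. -43.520200, -21.088483
2. -10.939883, -178.622322
3. 41.134185, -93.676547
4. -10.499367, -105.467483

Point 1:
  φ: split at 2 digits → 43° and 31.212′; 43 + 31.212/60 = 43.5202000
  S → negative
  λ: degrees = first 3 digits = 21, minutes = 5.309; 21 + 5.309/60 = 21.0884833
  W → negative
Point 2:
  φ: degrees = first 2 digits = 10, minutes = 56.393; 10 + 56.393/60 = 10.9398833
  S ⇒ negate
  λ: degrees = first 3 digits = 178, minutes = 37.3393; 178 + 37.3393/60 = 178.6223217
  W → negative
Point 3:
  Lat: split at 2 digits → 41° and 8.0511′; 41 + 8.0511/60 = 41.1341850
  N → positive
  Lon: degrees = first 3 digits = 93, minutes = 40.5928; 93 + 40.5928/60 = 93.6765467
  W ⇒ negate
Point 4:
  Lat: degrees = first 2 digits = 10, minutes = 29.962; 10 + 29.962/60 = 10.4993667
  S → negative
  Lon: split at 3 digits → 105° and 28.049′; 105 + 28.049/60 = 105.4674833
  W ⇒ negate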